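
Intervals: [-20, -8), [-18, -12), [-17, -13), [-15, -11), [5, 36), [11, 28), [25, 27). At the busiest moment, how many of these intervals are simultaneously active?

4

Sweep endpoints in order; track running count of active intervals.
Peak of 4 reached at -15.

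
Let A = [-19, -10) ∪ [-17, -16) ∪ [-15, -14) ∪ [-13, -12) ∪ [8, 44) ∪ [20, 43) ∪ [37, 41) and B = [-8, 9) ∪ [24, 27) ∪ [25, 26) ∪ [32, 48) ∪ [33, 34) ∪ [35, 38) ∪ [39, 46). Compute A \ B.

[-19, -10) ∪ [9, 24) ∪ [27, 32)

Merge the first list: [-19, -10), [8, 44).
Merge the second list: [-8, 9), [24, 27), [32, 48).
[-19, -10) is untouched.
[8, 44) with B removed leaves [9, 24), [27, 32).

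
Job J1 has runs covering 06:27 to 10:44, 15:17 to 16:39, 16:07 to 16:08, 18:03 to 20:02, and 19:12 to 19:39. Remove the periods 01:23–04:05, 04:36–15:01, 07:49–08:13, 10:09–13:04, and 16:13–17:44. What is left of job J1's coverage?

15:17–16:13, 18:03–20:02

Merge the first list: 06:27–10:44, 15:17–16:39, 18:03–20:02.
Merge the second list: 01:23–04:05, 04:36–15:01, 16:13–17:44.
06:27–10:44 lies entirely inside B → drops out.
15:17–16:39 with B removed leaves 15:17–16:13.
18:03–20:02 is untouched.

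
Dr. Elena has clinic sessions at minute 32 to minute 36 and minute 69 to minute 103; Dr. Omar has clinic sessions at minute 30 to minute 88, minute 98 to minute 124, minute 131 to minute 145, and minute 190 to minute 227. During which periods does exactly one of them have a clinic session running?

minute 30 to minute 32, minute 36 to minute 69, minute 88 to minute 98, minute 103 to minute 124, minute 131 to minute 145, minute 190 to minute 227

A \ B = minute 88 to minute 98.
B \ A = minute 30 to minute 32, minute 36 to minute 69, minute 103 to minute 124, minute 131 to minute 145, minute 190 to minute 227.
Union of the two gives the symmetric difference.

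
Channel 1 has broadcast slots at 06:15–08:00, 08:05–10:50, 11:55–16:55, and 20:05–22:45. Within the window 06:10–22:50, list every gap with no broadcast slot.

06:10-06:15, 08:00-08:05, 10:50-11:55, 16:55-20:05, 22:45-22:50

After merging, the occupied span is 06:15-08:00, 08:05-10:50, 11:55-16:55, 20:05-22:45.
Uncovered inside 06:10-22:50: 06:10-06:15, 08:00-08:05, 10:50-11:55, 16:55-20:05, 22:45-22:50.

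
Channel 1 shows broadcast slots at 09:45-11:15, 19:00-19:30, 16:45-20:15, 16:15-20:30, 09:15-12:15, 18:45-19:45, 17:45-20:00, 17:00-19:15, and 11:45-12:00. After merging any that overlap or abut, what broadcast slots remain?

Sort by start: 09:15–12:15, 09:45–11:15, 11:45–12:00, 16:15–20:30, 16:45–20:15, 17:00–19:15, 17:45–20:00, 18:45–19:45, 19:00–19:30.
09:45–11:15 overlaps/touches 09:15–12:15 → extend to 09:15–12:15.
11:45–12:00 overlaps/touches 09:15–12:15 → extend to 09:15–12:15.
16:15–20:30 is disjoint → start new block.
16:45–20:15 overlaps/touches 16:15–20:30 → extend to 16:15–20:30.
17:00–19:15 overlaps/touches 16:15–20:30 → extend to 16:15–20:30.
17:45–20:00 overlaps/touches 16:15–20:30 → extend to 16:15–20:30.
18:45–19:45 overlaps/touches 16:15–20:30 → extend to 16:15–20:30.
19:00–19:30 overlaps/touches 16:15–20:30 → extend to 16:15–20:30.

09:15–12:15, 16:15–20:30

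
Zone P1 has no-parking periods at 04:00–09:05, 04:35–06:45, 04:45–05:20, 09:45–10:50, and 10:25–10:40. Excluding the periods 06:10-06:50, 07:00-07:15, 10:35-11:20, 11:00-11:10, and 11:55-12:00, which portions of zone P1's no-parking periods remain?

A, merged: 04:00–09:05, 09:45–10:50.
B, merged: 06:10–06:50, 07:00–07:15, 10:35–11:20, 11:55–12:00.
04:00–09:05 \ B = 04:00–06:10, 06:50–07:00, 07:15–09:05.
09:45–10:50 \ B = 09:45–10:35.

04:00–06:10, 06:50–07:00, 07:15–09:05, 09:45–10:35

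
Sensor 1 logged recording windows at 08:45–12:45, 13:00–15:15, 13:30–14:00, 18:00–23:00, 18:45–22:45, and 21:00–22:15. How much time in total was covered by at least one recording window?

Merged: 08:45–12:45, 13:00–15:15, 18:00–23:00.
Lengths: 4 h + 2 h 15 min + 5 h = 11 h 15 min.

11 h 15 min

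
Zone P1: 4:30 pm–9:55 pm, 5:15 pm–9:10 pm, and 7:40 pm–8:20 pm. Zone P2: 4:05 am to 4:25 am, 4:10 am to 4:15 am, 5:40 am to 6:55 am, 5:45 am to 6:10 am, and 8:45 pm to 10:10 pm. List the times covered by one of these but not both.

4:05 am–4:25 am, 5:40 am–6:55 am, 4:30 pm–8:45 pm, 9:55 pm–10:10 pm

First set merges to 4:30 pm–9:55 pm.
Second set merges to 4:05 am–4:25 am, 5:40 am–6:55 am, 8:45 pm–10:10 pm.
Only in the first: 4:30 pm–8:45 pm.
Only in the second: 4:05 am–4:25 am, 5:40 am–6:55 am, 9:55 pm–10:10 pm.
Together these are the periods covered by exactly one.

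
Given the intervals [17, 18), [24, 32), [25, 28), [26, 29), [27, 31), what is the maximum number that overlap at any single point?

4

Walk the sorted start/end points keeping a running depth.
The depth first hits 4 at 27.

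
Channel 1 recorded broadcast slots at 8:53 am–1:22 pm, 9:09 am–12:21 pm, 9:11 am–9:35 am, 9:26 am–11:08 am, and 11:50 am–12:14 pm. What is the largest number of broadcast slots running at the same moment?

4

Walk the sorted start/end points keeping a running depth.
The depth first hits 4 at 9:26 am.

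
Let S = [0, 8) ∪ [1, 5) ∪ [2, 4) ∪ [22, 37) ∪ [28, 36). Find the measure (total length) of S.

23

Merged: [0, 8), [22, 37).
Lengths: 8 + 15 = 23.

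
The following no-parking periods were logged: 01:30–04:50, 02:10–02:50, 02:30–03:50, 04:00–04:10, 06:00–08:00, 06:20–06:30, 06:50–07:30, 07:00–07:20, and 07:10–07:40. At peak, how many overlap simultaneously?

4

Sweep endpoints in order; track running count of active intervals.
Peak of 4 reached at 07:10.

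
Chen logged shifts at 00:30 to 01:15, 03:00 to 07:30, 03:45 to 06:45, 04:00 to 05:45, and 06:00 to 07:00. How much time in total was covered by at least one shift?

Merged: 00:30–01:15, 03:00–07:30.
Lengths: 45 min + 4 h 30 min = 5 h 15 min.

5 h 15 min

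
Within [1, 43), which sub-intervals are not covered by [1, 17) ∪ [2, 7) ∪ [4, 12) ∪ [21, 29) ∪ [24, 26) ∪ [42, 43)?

[17, 21) ∪ [29, 42)

Covered (merged): [1, 17), [21, 29), [42, 43).
Complement within [1, 43): [17, 21), [29, 42).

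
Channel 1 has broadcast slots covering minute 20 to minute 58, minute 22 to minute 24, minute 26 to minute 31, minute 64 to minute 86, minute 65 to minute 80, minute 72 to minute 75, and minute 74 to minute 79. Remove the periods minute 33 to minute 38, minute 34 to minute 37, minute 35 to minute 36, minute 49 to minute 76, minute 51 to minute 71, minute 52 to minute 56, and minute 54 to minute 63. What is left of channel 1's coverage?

A, merged: minute 20 to minute 58, minute 64 to minute 86.
B, merged: minute 33 to minute 38, minute 49 to minute 76.
minute 20 to minute 58 minus B → minute 20 to minute 33, minute 38 to minute 49.
minute 64 to minute 86 minus B → minute 76 to minute 86.

minute 20 to minute 33, minute 38 to minute 49, minute 76 to minute 86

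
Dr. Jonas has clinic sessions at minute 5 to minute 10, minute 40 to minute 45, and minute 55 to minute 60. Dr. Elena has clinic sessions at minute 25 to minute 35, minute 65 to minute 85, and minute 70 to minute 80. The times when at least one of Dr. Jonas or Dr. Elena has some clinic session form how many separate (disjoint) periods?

B, merged: minute 25 to minute 35, minute 65 to minute 85.
A ∪ B = minute 5 to minute 10, minute 25 to minute 35, minute 40 to minute 45, minute 55 to minute 60, minute 65 to minute 85.
That is 5 disjoint pieces.

5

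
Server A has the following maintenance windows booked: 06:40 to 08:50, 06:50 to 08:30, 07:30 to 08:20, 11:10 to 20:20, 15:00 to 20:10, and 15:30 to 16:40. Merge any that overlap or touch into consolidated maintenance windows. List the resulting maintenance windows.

06:40–08:50, 11:10–20:20

06:50–08:30 overlaps/touches 06:40–08:50 → extend to 06:40–08:50.
07:30–08:20 overlaps/touches 06:40–08:50 → extend to 06:40–08:50.
11:10–20:20 is disjoint → start new block.
15:00–20:10 overlaps/touches 11:10–20:20 → extend to 11:10–20:20.
15:30–16:40 overlaps/touches 11:10–20:20 → extend to 11:10–20:20.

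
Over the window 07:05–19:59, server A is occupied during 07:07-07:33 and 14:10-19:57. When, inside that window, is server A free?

The merged coverage is 07:07-07:33, 14:10-19:57.
Gaps within 07:05-19:59: 07:05-07:07, 07:33-14:10, 19:57-19:59.

07:05-07:07, 07:33-14:10, 19:57-19:59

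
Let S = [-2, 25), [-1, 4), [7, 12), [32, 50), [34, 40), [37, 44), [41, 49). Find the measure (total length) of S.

45

Merged: [-2, 25), [32, 50).
Lengths: 27 + 18 = 45.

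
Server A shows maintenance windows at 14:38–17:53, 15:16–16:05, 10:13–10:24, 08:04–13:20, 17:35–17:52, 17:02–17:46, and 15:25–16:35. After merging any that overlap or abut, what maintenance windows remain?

Sort by start: 08:04-13:20, 10:13-10:24, 14:38-17:53, 15:16-16:05, 15:25-16:35, 17:02-17:46, 17:35-17:52.
10:13-10:24 overlaps/touches 08:04-13:20 → extend to 08:04-13:20.
14:38-17:53 is disjoint → start new block.
15:16-16:05 overlaps/touches 14:38-17:53 → extend to 14:38-17:53.
15:25-16:35 overlaps/touches 14:38-17:53 → extend to 14:38-17:53.
17:02-17:46 overlaps/touches 14:38-17:53 → extend to 14:38-17:53.
17:35-17:52 overlaps/touches 14:38-17:53 → extend to 14:38-17:53.

08:04-13:20, 14:38-17:53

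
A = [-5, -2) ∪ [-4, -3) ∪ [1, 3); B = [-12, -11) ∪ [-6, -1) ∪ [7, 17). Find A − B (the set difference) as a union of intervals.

A, merged: [-5, -2), [1, 3).
[-5, -2) lies entirely inside B → drops out.
[1, 3) is untouched.

[1, 3)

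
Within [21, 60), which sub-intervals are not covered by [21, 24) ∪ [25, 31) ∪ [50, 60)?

Covered (merged): [21, 24), [25, 31), [50, 60).
Complement within [21, 60): [24, 25), [31, 50).

[24, 25) ∪ [31, 50)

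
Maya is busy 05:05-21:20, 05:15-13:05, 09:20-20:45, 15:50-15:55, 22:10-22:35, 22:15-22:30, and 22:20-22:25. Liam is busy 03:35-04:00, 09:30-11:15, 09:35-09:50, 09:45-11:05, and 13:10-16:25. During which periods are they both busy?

09:30-11:15, 13:10-16:25

A, merged: 05:05-21:20, 22:10-22:35.
B, merged: 03:35-04:00, 09:30-11:15, 13:10-16:25.
05:05-21:20 overlaps B on 09:30-11:15, 13:10-16:25.
22:10-22:35 falls entirely outside B.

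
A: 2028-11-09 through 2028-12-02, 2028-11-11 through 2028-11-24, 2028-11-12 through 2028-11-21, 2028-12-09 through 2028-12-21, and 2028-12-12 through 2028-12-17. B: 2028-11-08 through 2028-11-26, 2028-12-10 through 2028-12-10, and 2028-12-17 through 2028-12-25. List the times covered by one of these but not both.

Merge the first list: 2028-11-09 through 2028-12-02, 2028-12-09 through 2028-12-21.
Only in the first: 2028-11-27 through 2028-12-02, 2028-12-09 through 2028-12-09, 2028-12-11 through 2028-12-16.
Only in the second: 2028-11-08 through 2028-11-08, 2028-12-22 through 2028-12-25.
Together these are the periods covered by exactly one.

2028-11-08 through 2028-11-08, 2028-11-27 through 2028-12-02, 2028-12-09 through 2028-12-09, 2028-12-11 through 2028-12-16, 2028-12-22 through 2028-12-25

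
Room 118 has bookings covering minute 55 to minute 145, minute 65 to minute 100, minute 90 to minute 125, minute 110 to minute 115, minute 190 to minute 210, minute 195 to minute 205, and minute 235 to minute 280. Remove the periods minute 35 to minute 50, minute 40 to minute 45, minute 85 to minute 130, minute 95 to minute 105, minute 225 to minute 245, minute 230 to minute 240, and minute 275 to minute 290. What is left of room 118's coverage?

First set merges to minute 55 to minute 145, minute 190 to minute 210, minute 235 to minute 280.
Second set merges to minute 35 to minute 50, minute 85 to minute 130, minute 225 to minute 245, minute 275 to minute 290.
minute 55 to minute 145 with B removed leaves minute 55 to minute 85, minute 130 to minute 145.
minute 190 to minute 210 is untouched.
minute 235 to minute 280 with B removed leaves minute 245 to minute 275.

minute 55 to minute 85, minute 130 to minute 145, minute 190 to minute 210, minute 245 to minute 275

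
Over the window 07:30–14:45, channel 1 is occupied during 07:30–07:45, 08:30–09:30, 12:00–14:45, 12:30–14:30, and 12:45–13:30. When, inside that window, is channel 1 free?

The merged coverage is 07:30–07:45, 08:30–09:30, 12:00–14:45.
Uncovered inside 07:30–14:45: 07:45–08:30, 09:30–12:00.

07:45–08:30, 09:30–12:00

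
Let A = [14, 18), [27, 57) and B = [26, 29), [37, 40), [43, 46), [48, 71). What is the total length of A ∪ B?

A ∪ B = [14, 18), [26, 71).
Total: 4 + 45 = 49.

49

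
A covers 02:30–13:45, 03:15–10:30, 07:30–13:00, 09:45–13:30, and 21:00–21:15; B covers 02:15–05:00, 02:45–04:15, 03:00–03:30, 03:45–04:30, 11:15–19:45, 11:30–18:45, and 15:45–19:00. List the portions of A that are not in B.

Merge the first list: 02:30–13:45, 21:00–21:15.
Merge the second list: 02:15–05:00, 11:15–19:45.
02:30–13:45 \ B = 05:00–11:15.
21:00–21:15: nothing removed.

05:00–11:15, 21:00–21:15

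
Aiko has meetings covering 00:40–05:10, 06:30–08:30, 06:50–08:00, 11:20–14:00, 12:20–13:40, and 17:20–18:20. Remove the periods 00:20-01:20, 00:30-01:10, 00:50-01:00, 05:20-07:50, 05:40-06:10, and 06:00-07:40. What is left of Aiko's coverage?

First set merges to 00:40-05:10, 06:30-08:30, 11:20-14:00, 17:20-18:20.
Second set merges to 00:20-01:20, 05:20-07:50.
00:40-05:10 with B removed leaves 01:20-05:10.
06:30-08:30 with B removed leaves 07:50-08:30.
11:20-14:00 is untouched.
17:20-18:20 is untouched.

01:20-05:10, 07:50-08:30, 11:20-14:00, 17:20-18:20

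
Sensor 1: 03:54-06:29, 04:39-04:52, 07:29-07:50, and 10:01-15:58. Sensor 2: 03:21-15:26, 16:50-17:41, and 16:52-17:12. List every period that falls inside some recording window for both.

First set merges to 03:54–06:29, 07:29–07:50, 10:01–15:58.
Second set merges to 03:21–15:26, 16:50–17:41.
03:54–06:29 meets the second set on 03:54–06:29.
07:29–07:50 meets the second set on 07:29–07:50.
10:01–15:58 meets the second set on 10:01–15:26.

03:54–06:29, 07:29–07:50, 10:01–15:26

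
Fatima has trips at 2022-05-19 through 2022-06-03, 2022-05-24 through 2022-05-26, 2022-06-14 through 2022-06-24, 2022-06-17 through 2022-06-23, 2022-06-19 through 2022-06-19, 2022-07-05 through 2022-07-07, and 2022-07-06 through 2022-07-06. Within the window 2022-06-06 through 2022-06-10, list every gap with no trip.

After merging, the occupied span is 2022-05-19 through 2022-06-03, 2022-06-14 through 2022-06-24, 2022-07-05 through 2022-07-07.
Uncovered inside 2022-06-06 through 2022-06-10: 2022-06-06 through 2022-06-10.

2022-06-06 through 2022-06-10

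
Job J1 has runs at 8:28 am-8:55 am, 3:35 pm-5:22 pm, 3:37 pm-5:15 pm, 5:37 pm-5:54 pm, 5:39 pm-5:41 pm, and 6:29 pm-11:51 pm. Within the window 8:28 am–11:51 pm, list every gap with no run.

8:55 am-3:35 pm, 5:22 pm-5:37 pm, 5:54 pm-6:29 pm

The merged coverage is 8:28 am-8:55 am, 3:35 pm-5:22 pm, 5:37 pm-5:54 pm, 6:29 pm-11:51 pm.
Gaps within 8:28 am-11:51 pm: 8:55 am-3:35 pm, 5:22 pm-5:37 pm, 5:54 pm-6:29 pm.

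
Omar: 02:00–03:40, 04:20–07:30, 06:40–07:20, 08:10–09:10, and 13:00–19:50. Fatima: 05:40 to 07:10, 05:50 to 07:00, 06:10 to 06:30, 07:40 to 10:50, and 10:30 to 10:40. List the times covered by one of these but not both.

A, merged: 02:00–03:40, 04:20–07:30, 08:10–09:10, 13:00–19:50.
B, merged: 05:40–07:10, 07:40–10:50.
A \ B = 02:00–03:40, 04:20–05:40, 07:10–07:30, 13:00–19:50.
B \ A = 07:40–08:10, 09:10–10:50.
Union of the two gives the symmetric difference.

02:00–03:40, 04:20–05:40, 07:10–07:30, 07:40–08:10, 09:10–10:50, 13:00–19:50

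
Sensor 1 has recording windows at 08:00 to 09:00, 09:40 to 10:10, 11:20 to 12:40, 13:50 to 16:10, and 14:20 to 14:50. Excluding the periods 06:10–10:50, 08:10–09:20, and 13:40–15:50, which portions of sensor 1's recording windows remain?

11:20-12:40, 15:50-16:10

Merge the first list: 08:00-09:00, 09:40-10:10, 11:20-12:40, 13:50-16:10.
Merge the second list: 06:10-10:50, 13:40-15:50.
08:00-09:00 lies entirely inside B → drops out.
09:40-10:10 lies entirely inside B → drops out.
11:20-12:40 is untouched.
13:50-16:10 with B removed leaves 15:50-16:10.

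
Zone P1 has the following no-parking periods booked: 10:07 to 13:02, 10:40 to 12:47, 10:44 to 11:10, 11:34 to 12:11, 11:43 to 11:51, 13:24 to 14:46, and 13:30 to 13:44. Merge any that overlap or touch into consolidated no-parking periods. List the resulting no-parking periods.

10:07–13:02, 13:24–14:46

10:40–12:47 overlaps/touches 10:07–13:02 → extend to 10:07–13:02.
10:44–11:10 overlaps/touches 10:07–13:02 → extend to 10:07–13:02.
11:34–12:11 overlaps/touches 10:07–13:02 → extend to 10:07–13:02.
11:43–11:51 overlaps/touches 10:07–13:02 → extend to 10:07–13:02.
13:24–14:46 is disjoint → start new block.
13:30–13:44 overlaps/touches 13:24–14:46 → extend to 13:24–14:46.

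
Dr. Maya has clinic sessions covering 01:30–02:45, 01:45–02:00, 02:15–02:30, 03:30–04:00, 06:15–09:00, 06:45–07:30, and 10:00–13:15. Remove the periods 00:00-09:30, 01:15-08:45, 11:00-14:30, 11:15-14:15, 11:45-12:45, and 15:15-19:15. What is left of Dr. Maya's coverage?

A, merged: 01:30-02:45, 03:30-04:00, 06:15-09:00, 10:00-13:15.
B, merged: 00:00-09:30, 11:00-14:30, 15:15-19:15.
01:30-02:45: entirely removed.
03:30-04:00: entirely removed.
06:15-09:00: entirely removed.
10:00-13:15 \ B = 10:00-11:00.

10:00-11:00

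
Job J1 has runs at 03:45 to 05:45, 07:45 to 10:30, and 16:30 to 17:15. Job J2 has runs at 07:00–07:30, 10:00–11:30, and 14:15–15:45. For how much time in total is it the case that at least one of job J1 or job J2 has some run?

8 h 30 min

A ∪ B = 03:45–05:45, 07:00–07:30, 07:45–11:30, 14:15–15:45, 16:30–17:15.
Total: 2 h + 30 min + 3 h 45 min + 1 h 30 min + 45 min = 8 h 30 min.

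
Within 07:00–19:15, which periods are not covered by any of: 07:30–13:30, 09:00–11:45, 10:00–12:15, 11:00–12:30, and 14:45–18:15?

07:00–07:30, 13:30–14:45, 18:15–19:15

After merging, the occupied span is 07:30–13:30, 14:45–18:15.
Uncovered inside 07:00–19:15: 07:00–07:30, 13:30–14:45, 18:15–19:15.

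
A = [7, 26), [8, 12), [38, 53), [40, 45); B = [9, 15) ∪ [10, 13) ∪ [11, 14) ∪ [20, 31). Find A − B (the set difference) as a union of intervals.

[7, 9) ∪ [15, 20) ∪ [38, 53)

A, merged: [7, 26), [38, 53).
B, merged: [9, 15), [20, 31).
[7, 26) with B removed leaves [7, 9), [15, 20).
[38, 53) is untouched.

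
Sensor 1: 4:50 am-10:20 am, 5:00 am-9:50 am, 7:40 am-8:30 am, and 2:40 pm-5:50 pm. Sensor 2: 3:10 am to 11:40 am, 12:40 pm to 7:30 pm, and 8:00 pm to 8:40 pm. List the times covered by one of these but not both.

3:10 am–4:50 am, 10:20 am–11:40 am, 12:40 pm–2:40 pm, 5:50 pm–7:30 pm, 8:00 pm–8:40 pm

A, merged: 4:50 am–10:20 am, 2:40 pm–5:50 pm.
A but not B: none.
B but not A: 3:10 am–4:50 am, 10:20 am–11:40 am, 12:40 pm–2:40 pm, 5:50 pm–7:30 pm, 8:00 pm–8:40 pm.
Combining gives A △ B.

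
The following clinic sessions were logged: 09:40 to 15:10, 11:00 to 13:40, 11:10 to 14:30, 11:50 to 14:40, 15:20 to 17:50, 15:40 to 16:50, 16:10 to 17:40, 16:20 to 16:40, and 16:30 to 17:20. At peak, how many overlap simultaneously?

At 16:30, 5 of the intervals are simultaneously active.
No point has more.

5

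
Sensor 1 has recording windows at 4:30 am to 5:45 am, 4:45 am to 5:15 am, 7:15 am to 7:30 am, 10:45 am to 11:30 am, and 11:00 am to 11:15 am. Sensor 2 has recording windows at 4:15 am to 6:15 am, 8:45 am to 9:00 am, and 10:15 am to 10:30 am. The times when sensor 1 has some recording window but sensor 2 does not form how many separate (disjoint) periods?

2

A, merged: 4:30 am-5:45 am, 7:15 am-7:30 am, 10:45 am-11:30 am.
A \ B = 7:15 am-7:30 am, 10:45 am-11:30 am.
That is 2 disjoint pieces.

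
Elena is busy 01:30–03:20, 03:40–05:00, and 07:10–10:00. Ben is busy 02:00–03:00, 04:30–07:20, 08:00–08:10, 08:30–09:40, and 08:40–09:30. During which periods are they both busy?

02:00–03:00, 04:30–05:00, 07:10–07:20, 08:00–08:10, 08:30–09:40

B, merged: 02:00–03:00, 04:30–07:20, 08:00–08:10, 08:30–09:40.
01:30–03:20 ∩ B → 02:00–03:00.
03:40–05:00 ∩ B → 04:30–05:00.
07:10–10:00 ∩ B → 07:10–07:20, 08:00–08:10, 08:30–09:40.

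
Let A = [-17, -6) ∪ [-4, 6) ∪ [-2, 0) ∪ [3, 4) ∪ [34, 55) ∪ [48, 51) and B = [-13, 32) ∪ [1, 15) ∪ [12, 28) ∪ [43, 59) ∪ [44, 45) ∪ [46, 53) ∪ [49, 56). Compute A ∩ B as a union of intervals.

A, merged: [-17, -6), [-4, 6), [34, 55).
B, merged: [-13, 32), [43, 59).
[-17, -6) overlaps B on [-13, -6).
[-4, 6) overlaps B on [-4, 6).
[34, 55) overlaps B on [43, 55).

[-13, -6) ∪ [-4, 6) ∪ [43, 55)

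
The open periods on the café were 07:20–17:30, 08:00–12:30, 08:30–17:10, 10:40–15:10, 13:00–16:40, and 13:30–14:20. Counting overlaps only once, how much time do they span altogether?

Merged: 07:20–17:30.
Length: 10 h 10 min.

10 h 10 min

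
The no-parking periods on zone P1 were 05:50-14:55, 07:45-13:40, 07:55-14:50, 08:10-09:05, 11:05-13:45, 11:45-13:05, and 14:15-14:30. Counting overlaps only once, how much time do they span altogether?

Merged: 05:50–14:55.
Length: 9 h 5 min.

9 h 5 min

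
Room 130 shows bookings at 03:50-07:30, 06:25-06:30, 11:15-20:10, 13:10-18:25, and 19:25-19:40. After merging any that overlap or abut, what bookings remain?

06:25–06:30 overlaps/touches 03:50–07:30 → extend to 03:50–07:30.
11:15–20:10 is disjoint → start new block.
13:10–18:25 overlaps/touches 11:15–20:10 → extend to 11:15–20:10.
19:25–19:40 overlaps/touches 11:15–20:10 → extend to 11:15–20:10.

03:50–07:30, 11:15–20:10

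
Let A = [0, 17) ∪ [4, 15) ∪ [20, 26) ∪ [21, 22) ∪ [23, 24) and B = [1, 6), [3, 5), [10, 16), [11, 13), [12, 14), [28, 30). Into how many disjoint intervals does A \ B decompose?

Merge the first list: [0, 17), [20, 26).
Merge the second list: [1, 6), [10, 16), [28, 30).
A \ B = [0, 1), [6, 10), [16, 17), [20, 26).
That is 4 disjoint pieces.

4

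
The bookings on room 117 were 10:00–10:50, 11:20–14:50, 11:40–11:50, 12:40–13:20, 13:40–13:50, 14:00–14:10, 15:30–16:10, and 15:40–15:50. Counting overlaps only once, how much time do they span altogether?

5 h

Merged: 10:00-10:50, 11:20-14:50, 15:30-16:10.
Lengths: 50 min + 3 h 30 min + 40 min = 5 h.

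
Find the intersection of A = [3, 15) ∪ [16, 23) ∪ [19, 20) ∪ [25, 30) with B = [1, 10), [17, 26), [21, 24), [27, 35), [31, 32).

First set merges to [3, 15), [16, 23), [25, 30).
Second set merges to [1, 10), [17, 26), [27, 35).
[3, 15) ∩ B → [3, 10).
[16, 23) ∩ B → [17, 23).
[25, 30) ∩ B → [25, 26), [27, 30).

[3, 10) ∪ [17, 23) ∪ [25, 26) ∪ [27, 30)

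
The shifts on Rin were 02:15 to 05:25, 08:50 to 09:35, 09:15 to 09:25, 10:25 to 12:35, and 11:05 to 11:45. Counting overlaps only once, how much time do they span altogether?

6 h 5 min

Merged: 02:15–05:25, 08:50–09:35, 10:25–12:35.
Lengths: 3 h 10 min + 45 min + 2 h 10 min = 6 h 5 min.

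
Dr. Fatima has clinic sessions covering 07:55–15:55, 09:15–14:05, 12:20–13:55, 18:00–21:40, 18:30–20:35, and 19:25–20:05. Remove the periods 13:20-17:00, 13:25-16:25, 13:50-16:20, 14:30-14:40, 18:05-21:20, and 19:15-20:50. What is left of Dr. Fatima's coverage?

Merge the first list: 07:55–15:55, 18:00–21:40.
Merge the second list: 13:20–17:00, 18:05–21:20.
07:55–15:55 with B removed leaves 07:55–13:20.
18:00–21:40 with B removed leaves 18:00–18:05, 21:20–21:40.

07:55–13:20, 18:00–18:05, 21:20–21:40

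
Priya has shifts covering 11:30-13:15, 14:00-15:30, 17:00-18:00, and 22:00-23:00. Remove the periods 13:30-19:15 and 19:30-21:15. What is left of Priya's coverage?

11:30–13:15, 22:00–23:00

11:30–13:15: nothing removed.
14:00–15:30: entirely removed.
17:00–18:00: entirely removed.
22:00–23:00: nothing removed.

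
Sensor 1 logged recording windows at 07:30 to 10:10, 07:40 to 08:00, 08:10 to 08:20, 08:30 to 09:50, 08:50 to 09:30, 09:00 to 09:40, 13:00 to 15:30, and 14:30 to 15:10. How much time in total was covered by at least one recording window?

5 h 10 min

Merged: 07:30–10:10, 13:00–15:30.
Lengths: 2 h 40 min + 2 h 30 min = 5 h 10 min.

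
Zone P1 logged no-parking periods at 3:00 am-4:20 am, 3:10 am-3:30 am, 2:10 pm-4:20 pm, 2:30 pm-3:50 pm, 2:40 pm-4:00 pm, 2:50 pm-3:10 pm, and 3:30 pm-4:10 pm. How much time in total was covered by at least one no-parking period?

Merged: 3:00 am–4:20 am, 2:10 pm–4:20 pm.
Lengths: 1 h 20 min + 2 h 10 min = 3 h 30 min.

3 h 30 min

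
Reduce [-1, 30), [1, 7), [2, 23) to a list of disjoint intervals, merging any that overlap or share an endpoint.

[-1, 30)

[1, 7) overlaps/touches [-1, 30) → extend to [-1, 30).
[2, 23) overlaps/touches [-1, 30) → extend to [-1, 30).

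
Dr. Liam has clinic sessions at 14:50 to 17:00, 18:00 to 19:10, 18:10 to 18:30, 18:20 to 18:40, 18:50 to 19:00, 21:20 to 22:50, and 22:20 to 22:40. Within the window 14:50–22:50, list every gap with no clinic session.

After merging, the occupied span is 14:50–17:00, 18:00–19:10, 21:20–22:50.
Gaps within 14:50–22:50: 17:00–18:00, 19:10–21:20.

17:00–18:00, 19:10–21:20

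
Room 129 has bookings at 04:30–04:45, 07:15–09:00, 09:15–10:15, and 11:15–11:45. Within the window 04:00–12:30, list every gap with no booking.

04:00-04:30, 04:45-07:15, 09:00-09:15, 10:15-11:15, 11:45-12:30

The merged coverage is 04:30-04:45, 07:15-09:00, 09:15-10:15, 11:15-11:45.
Gaps within 04:00-12:30: 04:00-04:30, 04:45-07:15, 09:00-09:15, 10:15-11:15, 11:45-12:30.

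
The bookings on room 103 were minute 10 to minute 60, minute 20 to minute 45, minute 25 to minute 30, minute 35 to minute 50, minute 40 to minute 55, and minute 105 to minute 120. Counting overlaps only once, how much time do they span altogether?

65 minutes

Merged: minute 10 to minute 60, minute 105 to minute 120.
Lengths: 50 minutes + 15 minutes = 65 minutes.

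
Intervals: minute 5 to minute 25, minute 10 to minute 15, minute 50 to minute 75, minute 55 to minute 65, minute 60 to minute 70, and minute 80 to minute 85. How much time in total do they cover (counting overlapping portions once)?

50 minutes

Merged: minute 5 to minute 25, minute 50 to minute 75, minute 80 to minute 85.
Lengths: 20 minutes + 25 minutes + 5 minutes = 50 minutes.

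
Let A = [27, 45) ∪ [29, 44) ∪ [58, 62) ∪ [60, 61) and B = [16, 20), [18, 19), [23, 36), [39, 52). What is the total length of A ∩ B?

15

Merge the first list: [27, 45), [58, 62).
Merge the second list: [16, 20), [23, 36), [39, 52).
A ∩ B = [27, 36), [39, 45).
Total: 9 + 6 = 15.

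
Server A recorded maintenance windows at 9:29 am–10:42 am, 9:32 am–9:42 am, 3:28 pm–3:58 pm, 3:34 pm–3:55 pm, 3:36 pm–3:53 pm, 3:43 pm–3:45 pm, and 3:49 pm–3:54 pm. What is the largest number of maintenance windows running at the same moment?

At 3:43 pm, 4 of the intervals are simultaneously active.
No point has more.

4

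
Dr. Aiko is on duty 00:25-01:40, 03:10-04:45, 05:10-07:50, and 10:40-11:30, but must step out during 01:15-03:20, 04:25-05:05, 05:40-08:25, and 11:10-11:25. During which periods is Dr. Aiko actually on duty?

00:25-01:40 minus B → 00:25-01:15.
03:10-04:45 minus B → 03:20-04:25.
05:10-07:50 minus B → 05:10-05:40.
10:40-11:30 minus B → 10:40-11:10, 11:25-11:30.

00:25-01:15, 03:20-04:25, 05:10-05:40, 10:40-11:10, 11:25-11:30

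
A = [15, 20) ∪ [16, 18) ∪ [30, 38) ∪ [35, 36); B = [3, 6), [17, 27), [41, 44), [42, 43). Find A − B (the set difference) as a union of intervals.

[15, 17) ∪ [30, 38)

Merge the first list: [15, 20), [30, 38).
Merge the second list: [3, 6), [17, 27), [41, 44).
[15, 20) minus B → [15, 17).
[30, 38): no B overlap → unchanged.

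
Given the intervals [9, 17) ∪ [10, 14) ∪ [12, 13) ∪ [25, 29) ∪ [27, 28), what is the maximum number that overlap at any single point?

3

Walk the sorted start/end points keeping a running depth.
The depth first hits 3 at 12.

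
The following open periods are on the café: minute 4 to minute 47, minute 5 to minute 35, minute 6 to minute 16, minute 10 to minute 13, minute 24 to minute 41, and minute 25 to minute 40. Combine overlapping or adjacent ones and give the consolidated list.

minute 5 to minute 35 overlaps/touches minute 4 to minute 47 → extend to minute 4 to minute 47.
minute 6 to minute 16 overlaps/touches minute 4 to minute 47 → extend to minute 4 to minute 47.
minute 10 to minute 13 overlaps/touches minute 4 to minute 47 → extend to minute 4 to minute 47.
minute 24 to minute 41 overlaps/touches minute 4 to minute 47 → extend to minute 4 to minute 47.
minute 25 to minute 40 overlaps/touches minute 4 to minute 47 → extend to minute 4 to minute 47.

minute 4 to minute 47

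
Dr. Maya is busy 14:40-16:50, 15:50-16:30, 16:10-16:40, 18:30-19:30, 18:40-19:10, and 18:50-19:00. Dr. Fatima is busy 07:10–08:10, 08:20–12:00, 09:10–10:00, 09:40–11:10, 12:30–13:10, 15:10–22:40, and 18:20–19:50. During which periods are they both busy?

First set merges to 14:40–16:50, 18:30–19:30.
Second set merges to 07:10–08:10, 08:20–12:00, 12:30–13:10, 15:10–22:40.
14:40–16:50 ∩ B → 15:10–16:50.
18:30–19:30 ∩ B → 18:30–19:30.

15:10–16:50, 18:30–19:30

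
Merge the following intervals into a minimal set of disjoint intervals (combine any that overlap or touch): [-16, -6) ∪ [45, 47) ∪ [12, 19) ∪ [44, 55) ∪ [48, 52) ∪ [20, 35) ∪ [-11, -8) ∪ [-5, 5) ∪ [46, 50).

Sort by start: [-16, -6), [-11, -8), [-5, 5), [12, 19), [20, 35), [44, 55), [45, 47), [46, 50), [48, 52).
[-11, -8) overlaps/touches [-16, -6) → extend to [-16, -6).
[-5, 5) is disjoint → start new block.
[12, 19) is disjoint → start new block.
[20, 35) is disjoint → start new block.
[44, 55) is disjoint → start new block.
[45, 47) overlaps/touches [44, 55) → extend to [44, 55).
[46, 50) overlaps/touches [44, 55) → extend to [44, 55).
[48, 52) overlaps/touches [44, 55) → extend to [44, 55).

[-16, -6) ∪ [-5, 5) ∪ [12, 19) ∪ [20, 35) ∪ [44, 55)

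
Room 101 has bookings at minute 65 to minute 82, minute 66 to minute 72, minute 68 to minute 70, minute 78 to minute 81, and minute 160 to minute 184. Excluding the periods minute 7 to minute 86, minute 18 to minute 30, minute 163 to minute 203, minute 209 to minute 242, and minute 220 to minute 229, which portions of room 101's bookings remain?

First set merges to minute 65 to minute 82, minute 160 to minute 184.
Second set merges to minute 7 to minute 86, minute 163 to minute 203, minute 209 to minute 242.
minute 65 to minute 82 lies entirely inside B → drops out.
minute 160 to minute 184 with B removed leaves minute 160 to minute 163.

minute 160 to minute 163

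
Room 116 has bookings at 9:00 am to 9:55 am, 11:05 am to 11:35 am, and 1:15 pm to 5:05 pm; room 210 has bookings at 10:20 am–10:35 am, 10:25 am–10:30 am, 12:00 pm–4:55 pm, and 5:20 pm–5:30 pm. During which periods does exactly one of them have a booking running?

9:00 am-9:55 am, 10:20 am-10:35 am, 11:05 am-11:35 am, 12:00 pm-1:15 pm, 4:55 pm-5:05 pm, 5:20 pm-5:30 pm

Second set merges to 10:20 am-10:35 am, 12:00 pm-4:55 pm, 5:20 pm-5:30 pm.
A but not B: 9:00 am-9:55 am, 11:05 am-11:35 am, 4:55 pm-5:05 pm.
B but not A: 10:20 am-10:35 am, 12:00 pm-1:15 pm, 5:20 pm-5:30 pm.
Combining gives A △ B.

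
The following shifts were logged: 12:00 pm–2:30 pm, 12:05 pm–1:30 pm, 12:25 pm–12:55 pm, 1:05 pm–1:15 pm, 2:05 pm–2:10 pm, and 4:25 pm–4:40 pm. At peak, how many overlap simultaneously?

3

At 12:25 pm, 3 of the intervals are simultaneously active.
No point has more.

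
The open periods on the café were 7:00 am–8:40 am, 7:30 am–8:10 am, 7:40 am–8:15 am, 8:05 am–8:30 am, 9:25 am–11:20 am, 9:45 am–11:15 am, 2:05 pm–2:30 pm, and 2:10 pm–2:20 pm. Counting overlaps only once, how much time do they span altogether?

4 h

Merged: 7:00 am-8:40 am, 9:25 am-11:20 am, 2:05 pm-2:30 pm.
Lengths: 1 h 40 min + 1 h 55 min + 25 min = 4 h.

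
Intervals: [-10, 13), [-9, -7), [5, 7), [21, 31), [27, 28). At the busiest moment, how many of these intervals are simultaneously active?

At -9, 2 of the intervals are simultaneously active.
No point has more.

2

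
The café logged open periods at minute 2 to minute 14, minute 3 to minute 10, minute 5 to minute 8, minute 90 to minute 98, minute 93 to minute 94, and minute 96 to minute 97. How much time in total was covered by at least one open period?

Merged: minute 2 to minute 14, minute 90 to minute 98.
Lengths: 12 minutes + 8 minutes = 20 minutes.

20 minutes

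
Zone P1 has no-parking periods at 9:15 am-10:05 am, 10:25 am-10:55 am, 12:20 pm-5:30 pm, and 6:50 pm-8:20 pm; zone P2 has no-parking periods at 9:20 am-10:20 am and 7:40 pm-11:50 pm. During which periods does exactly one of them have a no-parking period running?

Only in the first: 9:15 am–9:20 am, 10:25 am–10:55 am, 12:20 pm–5:30 pm, 6:50 pm–7:40 pm.
Only in the second: 10:05 am–10:20 am, 8:20 pm–11:50 pm.
Together these are the periods covered by exactly one.

9:15 am–9:20 am, 10:05 am–10:20 am, 10:25 am–10:55 am, 12:20 pm–5:30 pm, 6:50 pm–7:40 pm, 8:20 pm–11:50 pm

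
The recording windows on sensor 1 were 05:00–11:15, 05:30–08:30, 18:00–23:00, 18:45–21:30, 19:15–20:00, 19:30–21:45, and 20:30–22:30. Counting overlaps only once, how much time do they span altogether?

11 h 15 min

Merged: 05:00-11:15, 18:00-23:00.
Lengths: 6 h 15 min + 5 h = 11 h 15 min.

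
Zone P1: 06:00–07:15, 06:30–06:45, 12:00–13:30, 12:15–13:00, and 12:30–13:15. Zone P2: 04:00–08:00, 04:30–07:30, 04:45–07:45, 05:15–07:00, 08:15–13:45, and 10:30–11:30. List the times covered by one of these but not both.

First set merges to 06:00-07:15, 12:00-13:30.
Second set merges to 04:00-08:00, 08:15-13:45.
A \ B = none.
B \ A = 04:00-06:00, 07:15-08:00, 08:15-12:00, 13:30-13:45.
Union of the two gives the symmetric difference.

04:00-06:00, 07:15-08:00, 08:15-12:00, 13:30-13:45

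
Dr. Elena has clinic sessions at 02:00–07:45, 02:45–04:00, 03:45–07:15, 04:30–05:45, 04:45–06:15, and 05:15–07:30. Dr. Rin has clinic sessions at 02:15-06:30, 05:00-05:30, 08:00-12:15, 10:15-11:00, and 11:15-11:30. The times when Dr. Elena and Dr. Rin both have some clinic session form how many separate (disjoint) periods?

First set merges to 02:00–07:45.
Second set merges to 02:15–06:30, 08:00–12:15.
A ∩ B = 02:15–06:30.
That is 1 disjoint piece.

1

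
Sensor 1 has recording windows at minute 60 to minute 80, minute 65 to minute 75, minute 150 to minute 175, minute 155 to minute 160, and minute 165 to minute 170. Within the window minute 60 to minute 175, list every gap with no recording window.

minute 80 to minute 150

Covered (merged): minute 60 to minute 80, minute 150 to minute 175.
Complement within minute 60 to minute 175: minute 80 to minute 150.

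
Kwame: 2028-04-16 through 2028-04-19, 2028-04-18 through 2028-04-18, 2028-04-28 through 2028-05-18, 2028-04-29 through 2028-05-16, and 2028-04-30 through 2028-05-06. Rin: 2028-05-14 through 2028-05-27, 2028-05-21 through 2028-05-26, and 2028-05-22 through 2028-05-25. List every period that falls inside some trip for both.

First set merges to 2028-04-16 through 2028-04-19, 2028-04-28 through 2028-05-18.
Second set merges to 2028-05-14 through 2028-05-27.
2028-04-16 through 2028-04-19 falls entirely outside B.
2028-04-28 through 2028-05-18 overlaps B on 2028-05-14 through 2028-05-18.

2028-05-14 through 2028-05-18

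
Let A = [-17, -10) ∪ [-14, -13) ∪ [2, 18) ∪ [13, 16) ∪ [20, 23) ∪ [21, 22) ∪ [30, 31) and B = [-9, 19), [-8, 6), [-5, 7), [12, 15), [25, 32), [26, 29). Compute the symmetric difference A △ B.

[-17, -10) ∪ [-9, 2) ∪ [18, 19) ∪ [20, 23) ∪ [25, 30) ∪ [31, 32)

Merge the first list: [-17, -10), [2, 18), [20, 23), [30, 31).
Merge the second list: [-9, 19), [25, 32).
A \ B = [-17, -10), [20, 23).
B \ A = [-9, 2), [18, 19), [25, 30), [31, 32).
Union of the two gives the symmetric difference.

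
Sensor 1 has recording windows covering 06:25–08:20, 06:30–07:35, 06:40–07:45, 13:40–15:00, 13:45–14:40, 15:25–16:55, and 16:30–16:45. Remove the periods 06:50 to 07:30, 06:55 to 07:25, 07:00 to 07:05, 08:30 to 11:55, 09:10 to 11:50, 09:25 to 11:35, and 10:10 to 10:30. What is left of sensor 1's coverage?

A, merged: 06:25-08:20, 13:40-15:00, 15:25-16:55.
B, merged: 06:50-07:30, 08:30-11:55.
06:25-08:20 minus B → 06:25-06:50, 07:30-08:20.
13:40-15:00: no B overlap → unchanged.
15:25-16:55: no B overlap → unchanged.

06:25-06:50, 07:30-08:20, 13:40-15:00, 15:25-16:55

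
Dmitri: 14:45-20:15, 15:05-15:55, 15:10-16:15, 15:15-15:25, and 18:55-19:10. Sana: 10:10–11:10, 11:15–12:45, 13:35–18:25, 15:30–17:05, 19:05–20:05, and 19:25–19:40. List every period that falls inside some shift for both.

14:45–18:25, 19:05–20:05

First set merges to 14:45–20:15.
Second set merges to 10:10–11:10, 11:15–12:45, 13:35–18:25, 19:05–20:05.
14:45–20:15 ∩ B → 14:45–18:25, 19:05–20:05.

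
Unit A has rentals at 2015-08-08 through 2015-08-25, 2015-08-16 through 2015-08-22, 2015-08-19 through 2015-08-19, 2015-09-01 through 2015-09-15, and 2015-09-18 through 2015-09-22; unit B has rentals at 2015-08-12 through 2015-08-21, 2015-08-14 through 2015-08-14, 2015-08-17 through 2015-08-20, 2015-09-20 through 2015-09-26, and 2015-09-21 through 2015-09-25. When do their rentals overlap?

2015-08-12 through 2015-08-21, 2015-09-20 through 2015-09-22

First set merges to 2015-08-08 through 2015-08-25, 2015-09-01 through 2015-09-15, 2015-09-18 through 2015-09-22.
Second set merges to 2015-08-12 through 2015-08-21, 2015-09-20 through 2015-09-26.
2015-08-08 through 2015-08-25 meets the second set on 2015-08-12 through 2015-08-21.
2015-09-01 through 2015-09-15: no overlap with the second set.
2015-09-18 through 2015-09-22 meets the second set on 2015-09-20 through 2015-09-22.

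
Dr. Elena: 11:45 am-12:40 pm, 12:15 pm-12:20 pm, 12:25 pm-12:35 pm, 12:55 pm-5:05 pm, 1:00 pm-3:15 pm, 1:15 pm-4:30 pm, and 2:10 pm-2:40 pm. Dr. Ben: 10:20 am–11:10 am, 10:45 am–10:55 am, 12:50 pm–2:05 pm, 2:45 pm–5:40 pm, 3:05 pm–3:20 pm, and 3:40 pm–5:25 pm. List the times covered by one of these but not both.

Merge the first list: 11:45 am-12:40 pm, 12:55 pm-5:05 pm.
Merge the second list: 10:20 am-11:10 am, 12:50 pm-2:05 pm, 2:45 pm-5:40 pm.
Only in the first: 11:45 am-12:40 pm, 2:05 pm-2:45 pm.
Only in the second: 10:20 am-11:10 am, 12:50 pm-12:55 pm, 5:05 pm-5:40 pm.
Together these are the periods covered by exactly one.

10:20 am-11:10 am, 11:45 am-12:40 pm, 12:50 pm-12:55 pm, 2:05 pm-2:45 pm, 5:05 pm-5:40 pm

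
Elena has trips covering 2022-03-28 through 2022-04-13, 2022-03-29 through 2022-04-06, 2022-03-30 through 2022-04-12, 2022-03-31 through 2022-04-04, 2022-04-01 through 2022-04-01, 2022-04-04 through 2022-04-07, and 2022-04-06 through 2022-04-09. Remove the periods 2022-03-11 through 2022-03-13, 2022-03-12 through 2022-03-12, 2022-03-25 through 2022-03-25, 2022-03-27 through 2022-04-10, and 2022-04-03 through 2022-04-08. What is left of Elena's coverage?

2022-04-11 through 2022-04-13

Merge the first list: 2022-03-28 through 2022-04-13.
Merge the second list: 2022-03-11 through 2022-03-13, 2022-03-25 through 2022-03-25, 2022-03-27 through 2022-04-10.
2022-03-28 through 2022-04-13 minus B → 2022-04-11 through 2022-04-13.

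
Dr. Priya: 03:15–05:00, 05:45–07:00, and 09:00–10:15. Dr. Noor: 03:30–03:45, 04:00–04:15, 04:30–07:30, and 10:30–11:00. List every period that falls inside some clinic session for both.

03:30–03:45, 04:00–04:15, 04:30–05:00, 05:45–07:00

03:15–05:00 overlaps B on 03:30–03:45, 04:00–04:15, 04:30–05:00.
05:45–07:00 overlaps B on 05:45–07:00.
09:00–10:15 falls entirely outside B.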